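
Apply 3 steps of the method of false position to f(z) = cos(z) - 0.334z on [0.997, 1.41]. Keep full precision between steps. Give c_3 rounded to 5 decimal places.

1.16949

False-position update: c = (a·f(b) − b·f(a))/(f(b) − f(a)); replace the endpoint whose sign matches f(c).
f(0.997000) = 0.209826, f(1.410000) = -0.310836
step 1: c = 1.163439, f(c) = 0.007596 > 0 → new bracket [1.163439, 1.410000]
step 2: c = 1.169320, f(c) = 0.000224 > 0 → new bracket [1.169320, 1.410000]
step 3: c = 1.169494, f(c) = 0.000007 > 0 → new bracket [1.169494, 1.410000]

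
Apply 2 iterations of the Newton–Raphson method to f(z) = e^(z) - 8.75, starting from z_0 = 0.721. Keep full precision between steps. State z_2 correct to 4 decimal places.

Newton update: z ← z − f(z)/f'(z).
f'(z) = e^(z)
z_0 = 0.721000: f = -6.693511, f' = 2.056489 → z_1 = 0.721000 - (-6.693511)/(2.056489) = 3.975825
z_1 = 3.975825: f = 44.544082, f' = 53.294082 → z_2 = 3.975825 - (44.544082)/(53.294082) = 3.140009

3.1400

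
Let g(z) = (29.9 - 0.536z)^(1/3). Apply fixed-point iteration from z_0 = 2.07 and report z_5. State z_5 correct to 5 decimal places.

3.04622

z_1 = g(2.070000) = 3.064900
z_2 = g(3.064900) = 3.045859
z_3 = g(3.045859) = 3.046226
z_4 = g(3.046226) = 3.046218
z_5 = g(3.046218) = 3.046219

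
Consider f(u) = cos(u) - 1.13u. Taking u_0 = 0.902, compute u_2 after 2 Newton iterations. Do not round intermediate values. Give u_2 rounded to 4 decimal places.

f'(u) = -sin(u) - 1.13
u_0 = 0.902000: f = -0.399218, f' = -1.914569 → u_1 = 0.902000 - (-0.399218)/(-1.914569) = 0.693484
u_1 = 0.693484: f = -0.014614, f' = -1.769220 → u_2 = 0.693484 - (-0.014614)/(-1.769220) = 0.685224

0.6852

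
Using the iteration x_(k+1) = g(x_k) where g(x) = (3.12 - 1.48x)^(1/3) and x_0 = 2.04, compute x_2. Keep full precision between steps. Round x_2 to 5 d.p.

1.34465

x_1 = g(2.040000) = 0.465393
x_2 = g(0.465393) = 1.344646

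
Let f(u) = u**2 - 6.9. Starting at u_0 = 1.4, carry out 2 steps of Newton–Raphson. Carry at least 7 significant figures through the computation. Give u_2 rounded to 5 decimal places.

2.67244

f'(u) = 2u
u_0 = 1.400000: f = -4.940000, f' = 2.800000 → u_1 = 1.400000 - (-4.940000)/(2.800000) = 3.164286
u_1 = 3.164286: f = 3.112704, f' = 6.328571 → u_2 = 3.164286 - (3.112704)/(6.328571) = 2.672436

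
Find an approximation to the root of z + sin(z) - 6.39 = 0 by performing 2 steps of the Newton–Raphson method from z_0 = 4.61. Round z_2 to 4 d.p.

5.7063

f'(z) = 1 + cos(z)
z_0 = 4.610000: f = -2.774763, f' = 0.897790 → z_1 = 4.610000 - (-2.774763)/(0.897790) = 7.700660
z_1 = 7.700660: f = 2.298929, f' = 1.152722 → z_2 = 7.700660 - (2.298929)/(1.152722) = 5.706312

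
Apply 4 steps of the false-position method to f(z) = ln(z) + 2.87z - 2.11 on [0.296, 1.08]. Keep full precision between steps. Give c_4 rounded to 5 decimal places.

False-position update: c = (a·f(b) − b·f(a))/(f(b) − f(a)); replace the endpoint whose sign matches f(c).
f(0.296000) = -2.477876, f(1.080000) = 1.066561
step 1: c = 0.844086, f(c) = 0.143024 > 0 → new bracket [0.296000, 0.844086]
step 2: c = 0.814176, f(c) = 0.021107 > 0 → new bracket [0.296000, 0.814176]
step 3: c = 0.809800, f(c) = 0.003156 > 0 → new bracket [0.296000, 0.809800]
step 4: c = 0.809146, f(c) = 0.000473 > 0 → new bracket [0.296000, 0.809146]

0.80915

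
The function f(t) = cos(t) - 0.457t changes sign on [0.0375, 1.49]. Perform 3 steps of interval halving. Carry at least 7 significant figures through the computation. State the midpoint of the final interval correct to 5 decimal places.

1.03609

f(0.037500) = 0.982159, f(1.490000) = -0.600222 (opposite signs)
step 1: m = 0.763750, f(m) = 0.373214 > 0 → root in [0.763750, 1.490000]
step 2: m = 1.126875, f(m) = -0.085498 < 0 → root in [0.763750, 1.126875]
step 3: m = 0.945312, f(m) = 0.153482 > 0 → root in [0.945312, 1.126875]
Midpoint of [0.945312, 1.126875] = 1.036094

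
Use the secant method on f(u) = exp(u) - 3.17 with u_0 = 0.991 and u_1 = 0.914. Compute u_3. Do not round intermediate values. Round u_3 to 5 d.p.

1.15114

f(u_0) = -0.476073, f(u_1) = -0.675720
u_2 = 0.914000 - (-0.675720)·(0.914000 - 0.991000)/(-0.675720 - (-0.476073)) = 1.174612; f(u_2) = 0.066886
u_3 = 1.174612 - (0.066886)·(1.174612 - 0.914000)/(0.066886 - (-0.675720)) = 1.151139; f(u_3) = -0.008209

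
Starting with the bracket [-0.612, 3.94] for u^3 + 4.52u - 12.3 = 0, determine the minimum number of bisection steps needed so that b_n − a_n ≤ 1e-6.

Initial width b − a = 3.94 − -0.612 = 4.552000.
After n steps the width is (b−a)/2^n; need (b−a)/2^n ≤ 1e-6.
So n ≥ log₂(4.552000/1e-6) = log₂(4552000.0000) ≈ 22.1181.
Hence n = 23.

23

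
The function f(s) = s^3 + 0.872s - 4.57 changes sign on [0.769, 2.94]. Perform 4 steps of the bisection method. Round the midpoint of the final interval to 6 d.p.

1.515281

f(0.769000) = -3.444675, f(2.940000) = 23.405864 (opposite signs)
step 1: m = 1.854500, f(m) = 3.425065 > 0 → root in [0.769000, 1.854500]
step 2: m = 1.311750, f(m) = -1.169041 < 0 → root in [1.311750, 1.854500]
step 3: m = 1.583125, f(m) = 0.778247 > 0 → root in [1.311750, 1.583125]
step 4: m = 1.447437, f(m) = -0.275344 < 0 → root in [1.447437, 1.583125]
Midpoint of [1.447437, 1.583125] = 1.515281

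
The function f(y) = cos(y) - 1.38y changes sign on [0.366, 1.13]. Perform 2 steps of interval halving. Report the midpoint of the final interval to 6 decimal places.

f(0.366000) = 0.428686, f(1.130000) = -1.132740 (opposite signs)
step 1: m = 0.748000, f(m) = -0.299189 < 0 → root in [0.366000, 0.748000]
step 2: m = 0.557000, f(m) = 0.080185 > 0 → root in [0.557000, 0.748000]
Midpoint of [0.557000, 0.748000] = 0.652500

0.652500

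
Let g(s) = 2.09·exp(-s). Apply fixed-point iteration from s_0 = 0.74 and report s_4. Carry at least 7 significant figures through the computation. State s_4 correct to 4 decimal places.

0.7949

s_1 = g(0.740000) = 0.997168
s_2 = g(0.997168) = 0.771048
s_3 = g(0.771048) = 0.966683
s_4 = g(0.966683) = 0.794916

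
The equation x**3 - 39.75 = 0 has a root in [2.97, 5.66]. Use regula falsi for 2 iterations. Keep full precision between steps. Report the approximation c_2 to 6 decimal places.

3.317961

f(2.970000) = -13.551927, f(5.660000) = 141.571496
step 1: c = 3.205004, f(c) = -6.828025 < 0 → new bracket [3.205004, 5.660000]
step 2: c = 3.317961, f(c) = -3.223001 < 0 → new bracket [3.317961, 5.660000]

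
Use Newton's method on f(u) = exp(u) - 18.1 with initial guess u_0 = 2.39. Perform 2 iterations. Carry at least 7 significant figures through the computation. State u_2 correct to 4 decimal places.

f'(u) = exp(u)
u_0 = 2.390000: f = -7.186506, f' = 10.913494 → u_1 = 2.390000 - (-7.186506)/(10.913494) = 3.048497
u_1 = 3.048497: f = 2.983638, f' = 21.083638 → u_2 = 3.048497 - (2.983638)/(21.083638) = 2.906983

2.9070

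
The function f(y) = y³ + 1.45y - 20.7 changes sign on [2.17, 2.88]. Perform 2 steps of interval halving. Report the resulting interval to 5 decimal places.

f(2.170000) = -7.335187, f(2.880000) = 7.363872 (opposite signs)
step 1: m = 2.525000, f(m) = -0.940297 < 0 → root in [2.525000, 2.880000]
step 2: m = 2.702500, f(m) = 2.956351 > 0 → root in [2.525000, 2.702500]

[2.52500, 2.70250]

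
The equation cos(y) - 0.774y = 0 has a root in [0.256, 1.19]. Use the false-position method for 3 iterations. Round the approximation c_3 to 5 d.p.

False-position update: c = (a·f(b) − b·f(a))/(f(b) − f(a)); replace the endpoint whose sign matches f(c).
f(0.256000) = 0.769267, f(1.190000) = -0.549400
step 1: c = 0.800865, f(c) = 0.076217 > 0 → new bracket [0.800865, 1.190000]
step 2: c = 0.848272, f(c) = 0.004718 > 0 → new bracket [0.848272, 1.190000]
step 3: c = 0.851182, f(c) = 0.000281 > 0 → new bracket [0.851182, 1.190000]

0.85118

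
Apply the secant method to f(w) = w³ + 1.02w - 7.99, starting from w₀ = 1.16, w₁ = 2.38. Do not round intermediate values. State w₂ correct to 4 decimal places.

1.6461

f(w_0) = -5.245904, f(w_1) = 7.918872
w_2 = 2.380000 - (7.918872)·(2.380000 - 1.160000)/(7.918872 - (-5.245904)) = 1.646146; f(w_2) = -1.850210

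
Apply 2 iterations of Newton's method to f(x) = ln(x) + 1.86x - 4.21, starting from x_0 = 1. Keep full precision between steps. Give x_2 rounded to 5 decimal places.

1.91380

f'(x) = 1/x + 1.86
x_0 = 1.000000: f = -2.350000, f' = 2.860000 → x_1 = 1.000000 - (-2.350000)/(2.860000) = 1.821678
x_1 = 1.821678: f = -0.221920, f' = 2.408944 → x_2 = 1.821678 - (-0.221920)/(2.408944) = 1.913802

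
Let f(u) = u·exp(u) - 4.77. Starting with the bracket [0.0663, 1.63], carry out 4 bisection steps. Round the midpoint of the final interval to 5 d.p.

f(0.066300) = -4.699155, f(1.630000) = 3.549316 (opposite signs)
step 1: m = 0.848150, f(m) = -2.789296 < 0 → root in [0.848150, 1.630000]
step 2: m = 1.239075, f(m) = -0.492195 < 0 → root in [1.239075, 1.630000]
step 3: m = 1.434537, f(m) = 1.251763 > 0 → root in [1.239075, 1.434537]
step 4: m = 1.336806, f(m) = 0.319042 > 0 → root in [1.239075, 1.336806]
Midpoint of [1.239075, 1.336806] = 1.287941

1.28794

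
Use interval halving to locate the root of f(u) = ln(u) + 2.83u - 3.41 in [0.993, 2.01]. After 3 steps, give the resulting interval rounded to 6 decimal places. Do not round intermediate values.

[1.120125, 1.247250]

f(0.993000) = -0.606835, f(2.010000) = 2.976435 (opposite signs)
step 1: m = 1.501500, f(m) = 1.245710 > 0 → root in [0.993000, 1.501500]
step 2: m = 1.247250, f(m) = 0.340659 > 0 → root in [0.993000, 1.247250]
step 3: m = 1.120125, f(m) = -0.126606 < 0 → root in [1.120125, 1.247250]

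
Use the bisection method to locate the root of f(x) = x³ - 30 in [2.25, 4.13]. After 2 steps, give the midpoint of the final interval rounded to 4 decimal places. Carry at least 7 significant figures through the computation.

f(2.250000) = -18.609375, f(4.130000) = 40.444997 (opposite signs)
step 1: m = 3.190000, f(m) = 2.461759 > 0 → root in [2.250000, 3.190000]
step 2: m = 2.720000, f(m) = -9.876352 < 0 → root in [2.720000, 3.190000]
Midpoint of [2.720000, 3.190000] = 2.955000

2.9550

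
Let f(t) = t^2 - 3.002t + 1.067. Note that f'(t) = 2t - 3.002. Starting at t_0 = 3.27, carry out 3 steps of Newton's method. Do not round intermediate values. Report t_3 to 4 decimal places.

2.5901

t_0 = 3.270000: f = 1.943360, f' = 3.538000 → t_1 = 3.270000 - (1.943360)/(3.538000) = 2.720718
t_1 = 2.720718: f = 0.301711, f' = 2.439436 → t_2 = 2.720718 - (0.301711)/(2.439436) = 2.597037
t_2 = 2.597037: f = 0.015297, f' = 2.192075 → t_3 = 2.597037 - (0.015297)/(2.192075) = 2.590059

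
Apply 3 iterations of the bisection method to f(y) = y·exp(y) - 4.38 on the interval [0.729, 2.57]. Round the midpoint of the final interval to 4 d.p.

f(0.729000) = -2.868778, f(2.570000) = 29.199169 (opposite signs)
step 1: m = 1.649500, f(m) = 4.204620 > 0 → root in [0.729000, 1.649500]
step 2: m = 1.189250, f(m) = -0.473769 < 0 → root in [1.189250, 1.649500]
step 3: m = 1.419375, f(m) = 1.488456 > 0 → root in [1.189250, 1.419375]
Midpoint of [1.189250, 1.419375] = 1.304312

1.3043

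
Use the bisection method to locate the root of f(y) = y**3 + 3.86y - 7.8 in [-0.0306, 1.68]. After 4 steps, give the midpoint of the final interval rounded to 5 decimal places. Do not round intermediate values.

f(-0.030600) = -7.918145, f(1.680000) = 3.426432 (opposite signs)
step 1: m = 0.824700, f(m) = -4.055755 < 0 → root in [0.824700, 1.680000]
step 2: m = 1.252350, f(m) = -1.001768 < 0 → root in [1.252350, 1.680000]
step 3: m = 1.466175, f(m) = 1.011227 > 0 → root in [1.252350, 1.466175]
step 4: m = 1.359262, f(m) = -0.041881 < 0 → root in [1.359262, 1.466175]
Midpoint of [1.359262, 1.466175] = 1.412719

1.41272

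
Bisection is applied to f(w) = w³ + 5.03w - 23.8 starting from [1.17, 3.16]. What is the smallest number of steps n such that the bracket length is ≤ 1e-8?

Initial width b − a = 3.16 − 1.17 = 1.990000.
After n steps the width is (b−a)/2^n; need (b−a)/2^n ≤ 1e-8.
So n ≥ log₂(1.990000/1e-8) = log₂(199000000.0000) ≈ 27.5682.
Hence n = 28.

28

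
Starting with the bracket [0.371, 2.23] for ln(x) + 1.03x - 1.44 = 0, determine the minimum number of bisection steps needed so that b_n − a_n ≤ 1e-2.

Initial width b − a = 2.23 − 0.371 = 1.859000.
After n steps the width is (b−a)/2^n; need (b−a)/2^n ≤ 1e-2.
So n ≥ log₂(1.859000/1e-2) = log₂(185.9000) ≈ 7.5384.
Hence n = 8.

8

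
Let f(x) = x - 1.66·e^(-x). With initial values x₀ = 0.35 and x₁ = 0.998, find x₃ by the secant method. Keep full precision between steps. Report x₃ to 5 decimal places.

Secant update: x_(k+1) = x_k − f(x_k)·(x_k − x_(k-1))/(f(x_k) − f(x_(k-1))).
f(x_0) = -0.819782, f(x_1) = 0.386098
x_2 = 0.998000 - (0.386098)·(0.998000 - 0.350000)/(0.386098 - (-0.819782)) = 0.790524; f(x_2) = 0.037536
x_3 = 0.790524 - (0.037536)·(0.790524 - 0.998000)/(0.037536 - (0.386098)) = 0.768181; f(x_3) = -0.001820

0.76818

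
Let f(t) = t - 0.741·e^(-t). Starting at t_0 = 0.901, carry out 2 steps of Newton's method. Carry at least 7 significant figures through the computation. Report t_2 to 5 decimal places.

f'(t) = 1 + 0.741·e^(-t)
t_0 = 0.901000: f = 0.600033, f' = 1.300967 → t_1 = 0.901000 - (0.600033)/(1.300967) = 0.439779
t_1 = 0.439779: f = -0.037557, f' = 1.477336 → t_2 = 0.439779 - (-0.037557)/(1.477336) = 0.465201

0.46520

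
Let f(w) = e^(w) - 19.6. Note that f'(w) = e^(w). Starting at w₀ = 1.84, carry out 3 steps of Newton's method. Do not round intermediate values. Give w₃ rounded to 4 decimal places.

Newton update: w ← w − f(w)/f'(w).
w_0 = 1.840000: f = -13.303462, f' = 6.296538 → w_1 = 1.840000 - (-13.303462)/(6.296538) = 3.952822
w_1 = 3.952822: f = 32.482112, f' = 52.082112 → w_2 = 3.952822 - (32.482112)/(52.082112) = 3.329150
w_2 = 3.329150: f = 8.314615, f' = 27.914615 → w_3 = 3.329150 - (8.314615)/(27.914615) = 3.031292

3.0313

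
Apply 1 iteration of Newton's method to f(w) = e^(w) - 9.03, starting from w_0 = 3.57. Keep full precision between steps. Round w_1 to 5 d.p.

Newton update: w ← w − f(w)/f'(w).
f'(w) = e^(w)
w_0 = 3.570000: f = 26.486593, f' = 35.516593 → w_1 = 3.570000 - (26.486593)/(35.516593) = 2.824247

2.82425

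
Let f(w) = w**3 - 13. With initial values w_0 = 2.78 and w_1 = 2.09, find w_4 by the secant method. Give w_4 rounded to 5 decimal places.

f(w_0) = 8.484952, f(w_1) = -3.870671
w_2 = 2.090000 - (-3.870671)·(2.090000 - 2.780000)/(-3.870671 - (8.484952)) = 2.306158; f(w_2) = -0.735016
w_3 = 2.306158 - (-0.735016)·(2.306158 - 2.090000)/(-0.735016 - (-3.870671)) = 2.356826; f(w_3) = 0.091298
w_4 = 2.356826 - (0.091298)·(2.356826 - 2.306158)/(0.091298 - (-0.735016)) = 2.351228; f(w_4) = -0.001770

2.35123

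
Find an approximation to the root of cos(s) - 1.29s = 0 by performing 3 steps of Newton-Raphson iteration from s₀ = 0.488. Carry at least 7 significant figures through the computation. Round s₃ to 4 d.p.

0.6275

f'(s) = -sin(s) - 1.29
s_0 = 0.488000: f = 0.253752, f' = -1.758860 → s_1 = 0.488000 - (0.253752)/(-1.758860) = 0.632271
s_1 = 0.632271: f = -0.008942, f' = -1.880978 → s_2 = 0.632271 - (-0.008942)/(-1.880978) = 0.627517
s_2 = 0.627517: f = -0.000009, f' = -1.877137 → s_3 = 0.627517 - (-0.000009)/(-1.877137) = 0.627512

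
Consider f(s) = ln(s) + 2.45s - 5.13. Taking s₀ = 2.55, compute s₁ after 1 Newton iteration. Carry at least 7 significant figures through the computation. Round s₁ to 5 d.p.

f'(s) = 1/s + 2.45
s_0 = 2.550000: f = 2.053593, f' = 2.842157 → s_1 = 2.550000 - (2.053593)/(2.842157) = 1.827452

1.82745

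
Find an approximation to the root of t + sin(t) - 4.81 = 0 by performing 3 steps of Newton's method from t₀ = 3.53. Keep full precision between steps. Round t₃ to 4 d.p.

6.8026

f'(t) = 1 + cos(t)
t_0 = 3.530000: f = -1.658715, f' = 0.074487 → t_1 = 3.530000 - (-1.658715)/(0.074487) = 25.798633
t_1 = 25.798633: f = 21.606394, f' = 1.786366 → t_2 = 25.798633 - (21.606394)/(1.786366) = 13.703468
t_2 = 13.703468: f = 9.800885, f' = 1.420230 → t_3 = 13.703468 - (9.800885)/(1.420230) = 6.802555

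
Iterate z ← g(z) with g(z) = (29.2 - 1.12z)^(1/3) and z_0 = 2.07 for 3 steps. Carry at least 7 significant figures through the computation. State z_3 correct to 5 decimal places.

z_1 = g(2.070000) = 2.995608
z_2 = g(2.995608) = 2.956594
z_3 = g(2.956594) = 2.958260

2.95826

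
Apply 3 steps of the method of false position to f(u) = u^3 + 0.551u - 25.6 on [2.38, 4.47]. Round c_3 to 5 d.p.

f(2.380000) = -10.807348, f(4.470000) = 66.177593
step 1: c = 2.673400, f(c) = -5.019993 < 0 → new bracket [2.673400, 4.470000]
step 2: c = 2.800074, f(c) = -2.103413 < 0 → new bracket [2.800074, 4.470000]
step 3: c = 2.851517, f(c) = -0.842711 < 0 → new bracket [2.851517, 4.470000]

2.85152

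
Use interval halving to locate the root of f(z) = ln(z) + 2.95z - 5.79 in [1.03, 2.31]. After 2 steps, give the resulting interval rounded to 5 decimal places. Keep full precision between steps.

f(1.030000) = -2.721941, f(2.310000) = 1.861748 (opposite signs)
step 1: m = 1.670000, f(m) = -0.350676 < 0 → root in [1.670000, 2.310000]
step 2: m = 1.990000, f(m) = 0.768635 > 0 → root in [1.670000, 1.990000]

[1.67000, 1.99000]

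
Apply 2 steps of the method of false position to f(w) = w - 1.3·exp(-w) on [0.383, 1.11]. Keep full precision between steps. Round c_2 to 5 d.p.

False-position update: c = (a·f(b) − b·f(a))/(f(b) − f(a)); replace the endpoint whose sign matches f(c).
f(0.383000) = -0.503357, f(1.110000) = 0.681573
step 1: c = 0.691829, f(c) = 0.040971 > 0 → new bracket [0.383000, 0.691829]
step 2: c = 0.668583, f(c) = 0.002419 > 0 → new bracket [0.383000, 0.668583]

0.66858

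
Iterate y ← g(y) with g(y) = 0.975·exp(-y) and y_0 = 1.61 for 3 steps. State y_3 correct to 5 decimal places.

0.43707

y_1 = g(1.610000) = 0.194890
y_2 = g(0.194890) = 0.802352
y_3 = g(0.802352) = 0.437067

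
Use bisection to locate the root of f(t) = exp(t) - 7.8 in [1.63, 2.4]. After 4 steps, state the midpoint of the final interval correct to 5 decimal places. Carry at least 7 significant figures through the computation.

f(1.630000) = -2.696125, f(2.400000) = 3.223176 (opposite signs)
step 1: m = 2.015000, f(m) = -0.299273 < 0 → root in [2.015000, 2.400000]
step 2: m = 2.207500, f(m) = 1.292956 > 0 → root in [2.015000, 2.207500]
step 3: m = 2.111250, f(m) = 0.458558 > 0 → root in [2.015000, 2.111250]
step 4: m = 2.063125, f(m) = 0.070527 > 0 → root in [2.015000, 2.063125]
Midpoint of [2.015000, 2.063125] = 2.039062

2.03906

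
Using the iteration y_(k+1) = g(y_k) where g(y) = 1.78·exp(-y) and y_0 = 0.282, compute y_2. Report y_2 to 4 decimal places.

0.4649

y_1 = g(0.282000) = 1.342607
y_2 = g(1.342607) = 0.464872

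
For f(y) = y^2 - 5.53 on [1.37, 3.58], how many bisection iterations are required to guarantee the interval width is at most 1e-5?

Initial width b − a = 3.58 − 1.37 = 2.210000.
After n steps the width is (b−a)/2^n; need (b−a)/2^n ≤ 1e-5.
So n ≥ log₂(2.210000/1e-5) = log₂(221000.0000) ≈ 17.7537.
Hence n = 18.

18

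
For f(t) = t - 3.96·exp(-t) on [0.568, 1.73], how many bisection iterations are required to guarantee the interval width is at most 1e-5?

17

Initial width b − a = 1.73 − 0.568 = 1.162000.
After n steps the width is (b−a)/2^n; need (b−a)/2^n ≤ 1e-5.
So n ≥ log₂(1.162000/1e-5) = log₂(116200.0000) ≈ 16.8263.
Hence n = 17.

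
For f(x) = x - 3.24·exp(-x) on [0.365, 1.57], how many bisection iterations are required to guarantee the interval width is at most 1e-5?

Initial width b − a = 1.57 − 0.365 = 1.205000.
After n steps the width is (b−a)/2^n; need (b−a)/2^n ≤ 1e-5.
So n ≥ log₂(1.205000/1e-5) = log₂(120500.0000) ≈ 16.8787.
Hence n = 17.

17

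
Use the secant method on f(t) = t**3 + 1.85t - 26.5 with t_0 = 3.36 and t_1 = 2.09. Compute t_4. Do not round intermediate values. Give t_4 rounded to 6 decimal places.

f(t_0) = 17.649056, f(t_1) = -13.504171
t_2 = 2.090000 - (-13.504171)·(2.090000 - 3.360000)/(-13.504171 - (17.649056)) = 2.640514; f(t_2) = -3.204549
t_3 = 2.640514 - (-3.204549)·(2.640514 - 2.090000)/(-3.204549 - (-13.504171)) = 2.811797; f(t_3) = 0.932468
t_4 = 2.811797 - (0.932468)·(2.811797 - 2.640514)/(0.932468 - (-3.204549)) = 2.773191; f(t_4) = -0.042132

2.773191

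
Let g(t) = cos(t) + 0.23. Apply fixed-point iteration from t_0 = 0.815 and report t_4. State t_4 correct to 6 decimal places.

0.853073

t_1 = g(0.815000) = 0.915868
t_2 = g(0.915868) = 0.839102
t_3 = g(0.839102) = 0.898131
t_4 = g(0.898131) = 0.853073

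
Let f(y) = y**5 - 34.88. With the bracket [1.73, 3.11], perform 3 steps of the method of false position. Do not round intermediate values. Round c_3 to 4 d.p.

f(1.730000) = -19.383611, f(3.110000) = 256.059002
step 1: c = 1.827114, f(c) = -14.517625 < 0 → new bracket [1.827114, 3.110000]
step 2: c = 1.895947, f(c) = -10.382005 < 0 → new bracket [1.895947, 3.110000]
step 3: c = 1.943253, f(c) = -7.169361 < 0 → new bracket [1.943253, 3.110000]

1.9433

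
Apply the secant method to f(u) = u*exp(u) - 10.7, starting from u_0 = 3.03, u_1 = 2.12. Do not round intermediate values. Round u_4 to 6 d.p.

1.793338

Secant update: u_(k+1) = u_k − f(u_k)·(u_k − u_(k-1))/(f(u_k) − f(u_(k-1))).
f(u_0) = 52.012615, f(u_1) = 6.962011
u_2 = 2.120000 - (6.962011)·(2.120000 - 3.030000)/(6.962011 - (52.012615)) = 1.979371; f(u_2) = 3.627056
u_3 = 1.979371 - (3.627056)·(1.979371 - 2.120000)/(3.627056 - (6.962011)) = 1.826424; f(u_3) = 0.645081
u_4 = 1.826424 - (0.645081)·(1.826424 - 1.979371)/(0.645081 - (3.627056)) = 1.793338; f(u_4) = 0.077022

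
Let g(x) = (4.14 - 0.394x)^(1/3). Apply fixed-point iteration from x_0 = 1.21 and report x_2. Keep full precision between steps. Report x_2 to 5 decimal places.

x_1 = g(1.210000) = 1.541544
x_2 = g(1.541544) = 1.522998

1.52300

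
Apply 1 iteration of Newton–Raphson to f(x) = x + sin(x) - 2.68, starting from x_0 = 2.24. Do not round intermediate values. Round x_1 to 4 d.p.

1.3330

Newton update: x ← x − f(x)/f'(x).
f'(x) = 1 + cos(x)
x_0 = 2.240000: f = 0.344316, f' = 0.379638 → x_1 = 2.240000 - (0.344316)/(0.379638) = 1.333042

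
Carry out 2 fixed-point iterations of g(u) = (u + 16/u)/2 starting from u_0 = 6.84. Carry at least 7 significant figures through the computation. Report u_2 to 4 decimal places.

4.0379

u_1 = g(6.840000) = 4.589591
u_2 = g(4.589591) = 4.037870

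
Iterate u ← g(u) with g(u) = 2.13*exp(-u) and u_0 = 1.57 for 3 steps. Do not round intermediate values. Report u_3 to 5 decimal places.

u_1 = g(1.570000) = 0.443136
u_2 = g(0.443136) = 1.367502
u_3 = g(1.367502) = 0.542602

0.54260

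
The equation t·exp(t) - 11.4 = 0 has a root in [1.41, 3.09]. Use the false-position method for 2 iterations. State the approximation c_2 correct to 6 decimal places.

f(1.410000) = -5.624703, f(3.090000) = 56.509171
step 1: c = 1.562083, f(c) = -3.950827 < 0 → new bracket [1.562083, 3.090000]
step 2: c = 1.661926, f(c) = -2.642559 < 0 → new bracket [1.661926, 3.090000]

1.661926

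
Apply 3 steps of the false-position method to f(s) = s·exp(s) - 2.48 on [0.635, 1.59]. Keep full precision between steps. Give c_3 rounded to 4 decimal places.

f(0.635000) = -1.281741, f(1.590000) = 5.316961
step 1: c = 0.820501, f(c) = -0.616121 < 0 → new bracket [0.820501, 1.590000]
step 2: c = 0.900409, f(c) = -0.264444 < 0 → new bracket [0.900409, 1.590000]
step 3: c = 0.933082, f(c) = -0.107797 < 0 → new bracket [0.933082, 1.590000]

0.9331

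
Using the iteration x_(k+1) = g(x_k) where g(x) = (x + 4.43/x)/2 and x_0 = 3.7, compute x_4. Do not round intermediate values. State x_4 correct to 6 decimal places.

x_1 = g(3.700000) = 2.448649
x_2 = g(2.448649) = 2.128905
x_3 = g(2.128905) = 2.104893
x_4 = g(2.104893) = 2.104757

2.104757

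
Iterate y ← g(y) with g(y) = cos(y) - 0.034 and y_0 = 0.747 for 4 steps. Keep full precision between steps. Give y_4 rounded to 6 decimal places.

y_1 = g(0.747000) = 0.699730
y_2 = g(0.699730) = 0.731016
y_3 = g(0.731016) = 0.710497
y_4 = g(0.710497) = 0.724038

0.724038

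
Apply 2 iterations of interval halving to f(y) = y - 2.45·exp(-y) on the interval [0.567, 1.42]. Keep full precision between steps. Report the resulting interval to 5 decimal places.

[0.78025, 0.99350]

f(0.567000) = -0.822700, f(1.420000) = 0.827801 (opposite signs)
step 1: m = 0.993500, f(m) = 0.086318 > 0 → root in [0.567000, 0.993500]
step 2: m = 0.780250, f(m) = -0.342564 < 0 → root in [0.780250, 0.993500]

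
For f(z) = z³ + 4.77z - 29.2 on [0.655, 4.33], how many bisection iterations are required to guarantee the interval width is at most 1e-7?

Initial width b − a = 4.33 − 0.655 = 3.675000.
After n steps the width is (b−a)/2^n; need (b−a)/2^n ≤ 1e-7.
So n ≥ log₂(3.675000/1e-7) = log₂(36750000.0000) ≈ 25.1312.
Hence n = 26.

26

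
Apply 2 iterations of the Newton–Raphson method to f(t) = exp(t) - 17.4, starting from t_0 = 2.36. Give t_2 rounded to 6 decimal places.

Newton update: t ← t − f(t)/f'(t).
f'(t) = exp(t)
t_0 = 2.360000: f = -6.809049, f' = 10.590951 → t_1 = 2.360000 - (-6.809049)/(10.590951) = 3.002912
t_1 = 3.002912: f = 2.744109, f' = 20.144109 → t_2 = 3.002912 - (2.744109)/(20.144109) = 2.866688

2.866688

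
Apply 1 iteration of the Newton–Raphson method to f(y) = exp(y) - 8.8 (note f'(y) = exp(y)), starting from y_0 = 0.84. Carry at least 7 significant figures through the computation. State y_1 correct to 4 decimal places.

3.6391

Newton update: y ← y − f(y)/f'(y).
y_0 = 0.840000: f = -6.483633, f' = 2.316367 → y_1 = 0.840000 - (-6.483633)/(2.316367) = 3.639053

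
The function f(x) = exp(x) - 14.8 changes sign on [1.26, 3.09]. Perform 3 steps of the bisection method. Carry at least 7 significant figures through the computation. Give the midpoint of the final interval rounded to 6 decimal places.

2.746875

f(1.260000) = -11.274579, f(3.090000) = 7.177078 (opposite signs)
step 1: m = 2.175000, f(m) = -5.997815 < 0 → root in [2.175000, 3.090000]
step 2: m = 2.632500, f(m) = -0.891502 < 0 → root in [2.632500, 3.090000]
step 3: m = 2.861250, f(m) = 2.683367 > 0 → root in [2.632500, 2.861250]
Midpoint of [2.632500, 2.861250] = 2.746875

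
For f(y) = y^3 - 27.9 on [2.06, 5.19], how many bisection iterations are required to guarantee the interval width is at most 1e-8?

29

Initial width b − a = 5.19 − 2.06 = 3.130000.
After n steps the width is (b−a)/2^n; need (b−a)/2^n ≤ 1e-8.
So n ≥ log₂(3.130000/1e-8) = log₂(313000000.0000) ≈ 28.2216.
Hence n = 29.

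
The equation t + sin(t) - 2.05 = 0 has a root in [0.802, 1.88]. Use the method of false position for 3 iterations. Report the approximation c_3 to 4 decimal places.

f(0.802000) = -0.529252, f(1.880000) = 0.782576
step 1: c = 1.236915, f(c) = 0.131692 > 0 → new bracket [0.802000, 1.236915]
step 2: c = 1.150259, f(c) = 0.013128 > 0 → new bracket [0.802000, 1.150259]
step 3: c = 1.141829, f(c) = 0.001225 > 0 → new bracket [0.802000, 1.141829]

1.1418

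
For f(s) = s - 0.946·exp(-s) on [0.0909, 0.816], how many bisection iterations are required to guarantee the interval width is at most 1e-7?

23

Initial width b − a = 0.816 − 0.0909 = 0.725100.
After n steps the width is (b−a)/2^n; need (b−a)/2^n ≤ 1e-7.
So n ≥ log₂(0.725100/1e-7) = log₂(7251000.0000) ≈ 22.7897.
Hence n = 23.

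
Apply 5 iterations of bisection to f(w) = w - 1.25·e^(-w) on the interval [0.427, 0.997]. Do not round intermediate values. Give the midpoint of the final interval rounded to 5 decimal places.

0.64966

f(0.427000) = -0.388579, f(0.997000) = 0.535769 (opposite signs)
step 1: m = 0.712000, f(m) = 0.098673 > 0 → root in [0.427000, 0.712000]
step 2: m = 0.569500, f(m) = -0.137760 < 0 → root in [0.569500, 0.712000]
step 3: m = 0.640750, f(m) = -0.017871 < 0 → root in [0.640750, 0.712000]
step 4: m = 0.676375, f(m) = 0.040804 > 0 → root in [0.640750, 0.676375]
step 5: m = 0.658562, f(m) = 0.011569 > 0 → root in [0.640750, 0.658562]
Midpoint of [0.640750, 0.658562] = 0.649656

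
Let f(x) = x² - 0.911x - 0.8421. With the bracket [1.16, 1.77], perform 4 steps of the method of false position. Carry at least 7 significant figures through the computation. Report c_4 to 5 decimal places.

1.47990

f(1.160000) = -0.553260, f(1.770000) = 0.678330
step 1: c = 1.434027, f(c) = -0.092066 < 0 → new bracket [1.434027, 1.770000]
step 2: c = 1.474177, f(c) = -0.011877 < 0 → new bracket [1.474177, 1.770000]
step 3: c = 1.479268, f(c) = -0.001480 < 0 → new bracket [1.479268, 1.770000]
step 4: c = 1.479901, f(c) = -0.000184 < 0 → new bracket [1.479901, 1.770000]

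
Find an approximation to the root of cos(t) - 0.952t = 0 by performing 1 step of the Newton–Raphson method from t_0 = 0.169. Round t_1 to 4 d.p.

0.9054

f'(t) = -sin(t) - 0.952
t_0 = 0.169000: f = 0.824865, f' = -1.120197 → t_1 = 0.169000 - (0.824865)/(-1.120197) = 0.905358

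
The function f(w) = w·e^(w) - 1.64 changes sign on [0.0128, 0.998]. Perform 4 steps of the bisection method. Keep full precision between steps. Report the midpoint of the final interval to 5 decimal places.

f(0.012800) = -1.627035, f(0.998000) = 1.067425 (opposite signs)
step 1: m = 0.505400, f(m) = -0.802224 < 0 → root in [0.505400, 0.998000]
step 2: m = 0.751700, f(m) = -0.045943 < 0 → root in [0.751700, 0.998000]
step 3: m = 0.874850, f(m) = 0.458341 > 0 → root in [0.751700, 0.874850]
step 4: m = 0.813275, f(m) = 0.194164 > 0 → root in [0.751700, 0.813275]
Midpoint of [0.751700, 0.813275] = 0.782488

0.78249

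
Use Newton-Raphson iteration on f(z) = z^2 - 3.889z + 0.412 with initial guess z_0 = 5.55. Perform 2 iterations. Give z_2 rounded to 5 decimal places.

f'(z) = 2z - 3.889
z_0 = 5.550000: f = 9.630550, f' = 7.211000 → z_1 = 5.550000 - (9.630550)/(7.211000) = 4.214464
z_1 = 4.214464: f = 1.783656, f' = 4.539928 → z_2 = 4.214464 - (1.783656)/(4.539928) = 3.821582

3.82158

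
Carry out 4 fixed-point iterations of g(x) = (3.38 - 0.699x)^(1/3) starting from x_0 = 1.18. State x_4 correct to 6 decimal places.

1.346049

x_1 = g(1.180000) = 1.367122
x_2 = g(1.367122) = 1.343385
x_3 = g(1.343385) = 1.346442
x_4 = g(1.346442) = 1.346049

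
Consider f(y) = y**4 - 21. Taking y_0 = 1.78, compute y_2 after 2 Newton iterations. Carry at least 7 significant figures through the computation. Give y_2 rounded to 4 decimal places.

2.1507

f'(y) = 4y**3
y_0 = 1.780000: f = -10.961241, f' = 22.559008 → y_1 = 1.780000 - (-10.961241)/(22.559008) = 2.265892
y_1 = 2.265892: f = 5.360693, f' = 46.534774 → y_2 = 2.265892 - (5.360693)/(46.534774) = 2.150694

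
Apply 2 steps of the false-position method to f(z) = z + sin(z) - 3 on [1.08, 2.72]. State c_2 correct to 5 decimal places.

f(1.080000) = -1.038042, f(2.720000) = 0.129214
step 1: c = 2.538454, f(c) = 0.105684 > 0 → new bracket [1.080000, 2.538454]
step 2: c = 2.403688, f(c) = 0.076427 > 0 → new bracket [1.080000, 2.403688]

2.40369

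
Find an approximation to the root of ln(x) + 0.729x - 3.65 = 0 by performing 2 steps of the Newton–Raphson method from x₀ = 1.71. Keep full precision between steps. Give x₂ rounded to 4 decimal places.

f'(x) = 1/x + 0.729
x_0 = 1.710000: f = -1.866917, f' = 1.313795 → x_1 = 1.710000 - (-1.866917)/(1.313795) = 3.131010
x_1 = 3.131010: f = -0.226138, f' = 1.048386 → x_2 = 3.131010 - (-0.226138)/(1.048386) = 3.346711

3.3467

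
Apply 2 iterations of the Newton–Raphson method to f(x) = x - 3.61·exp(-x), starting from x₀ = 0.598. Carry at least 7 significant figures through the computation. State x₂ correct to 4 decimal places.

1.1449

Newton update: x ← x − f(x)/f'(x).
f'(x) = 1 + 3.61·exp(-x)
x_0 = 0.598000: f = -1.387176, f' = 2.985176 → x_1 = 0.598000 - (-1.387176)/(2.985176) = 1.062688
x_1 = 1.062688: f = -0.184660, f' = 2.247348 → x_2 = 1.062688 - (-0.184660)/(2.247348) = 1.144856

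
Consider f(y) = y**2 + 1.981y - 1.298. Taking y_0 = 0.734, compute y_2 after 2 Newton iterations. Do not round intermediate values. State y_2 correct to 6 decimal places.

f'(y) = 2y + 1.981
y_0 = 0.734000: f = 0.694810, f' = 3.449000 → y_1 = 0.734000 - (0.694810)/(3.449000) = 0.532547
y_1 = 0.532547: f = 0.040583, f' = 3.046095 → y_2 = 0.532547 - (0.040583)/(3.046095) = 0.519224

0.519224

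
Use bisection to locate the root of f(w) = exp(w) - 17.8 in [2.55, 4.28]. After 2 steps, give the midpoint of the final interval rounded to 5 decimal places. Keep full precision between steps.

f(2.550000) = -4.992896, f(4.280000) = 54.440440 (opposite signs)
step 1: m = 3.415000, f(m) = 12.616949 > 0 → root in [2.550000, 3.415000]
step 2: m = 2.982500, f(m) = 1.937098 > 0 → root in [2.550000, 2.982500]
Midpoint of [2.550000, 2.982500] = 2.766250

2.76625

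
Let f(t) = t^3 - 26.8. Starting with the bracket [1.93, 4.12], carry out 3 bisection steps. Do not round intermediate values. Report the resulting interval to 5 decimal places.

f(1.930000) = -19.610943, f(4.120000) = 43.134528 (opposite signs)
step 1: m = 3.025000, f(m) = 0.880641 > 0 → root in [1.930000, 3.025000]
step 2: m = 2.477500, f(m) = -11.593090 < 0 → root in [2.477500, 3.025000]
step 3: m = 2.751250, f(m) = -5.974753 < 0 → root in [2.751250, 3.025000]

[2.75125, 3.02500]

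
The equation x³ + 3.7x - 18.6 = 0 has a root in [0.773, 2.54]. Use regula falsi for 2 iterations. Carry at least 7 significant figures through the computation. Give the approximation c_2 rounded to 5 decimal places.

f(0.773000) = -15.278010, f(2.540000) = 7.185064
step 1: c = 1.974805, f(c) = -3.591763 < 0 → new bracket [1.974805, 2.540000]
step 2: c = 2.163177, f(c) = -0.474021 < 0 → new bracket [2.163177, 2.540000]

2.16318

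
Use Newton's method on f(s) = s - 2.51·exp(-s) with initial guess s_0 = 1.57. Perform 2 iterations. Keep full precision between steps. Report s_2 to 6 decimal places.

Newton update: s ← s − f(s)/f'(s).
f'(s) = 1 + 2.51·exp(-s)
s_0 = 1.570000: f = 1.047807, f' = 1.522193 → s_1 = 1.570000 - (1.047807)/(1.522193) = 0.881647
s_1 = 0.881647: f = -0.157745, f' = 2.039392 → s_2 = 0.881647 - (-0.157745)/(2.039392) = 0.958996

0.958996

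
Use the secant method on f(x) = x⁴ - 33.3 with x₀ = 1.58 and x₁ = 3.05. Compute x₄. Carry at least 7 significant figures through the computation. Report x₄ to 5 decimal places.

f(x_0) = -27.067987, f(x_1) = 53.236506
x_2 = 3.050000 - (53.236506)·(3.050000 - 1.580000)/(53.236506 - (-27.067987)) = 2.075488; f(x_2) = -14.744135
x_3 = 2.075488 - (-14.744135)·(2.075488 - 3.050000)/(-14.744135 - (53.236506)) = 2.286848; f(x_3) = -5.950535
x_4 = 2.286848 - (-5.950535)·(2.286848 - 2.075488)/(-5.950535 - (-14.744135)) = 2.429872; f(x_4) = 1.560499

2.42987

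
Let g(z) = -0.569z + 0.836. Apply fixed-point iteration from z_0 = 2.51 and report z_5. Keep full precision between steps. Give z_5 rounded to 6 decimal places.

z_1 = g(2.510000) = -0.592190
z_2 = g(-0.592190) = 1.172956
z_3 = g(1.172956) = 0.168588
z_4 = g(0.168588) = 0.740073
z_5 = g(0.740073) = 0.414898

0.414898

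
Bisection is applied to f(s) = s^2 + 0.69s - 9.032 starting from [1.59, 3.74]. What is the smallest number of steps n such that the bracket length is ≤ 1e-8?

28

Initial width b − a = 3.74 − 1.59 = 2.150000.
After n steps the width is (b−a)/2^n; need (b−a)/2^n ≤ 1e-8.
So n ≥ log₂(2.150000/1e-8) = log₂(215000000.0000) ≈ 27.6798.
Hence n = 28.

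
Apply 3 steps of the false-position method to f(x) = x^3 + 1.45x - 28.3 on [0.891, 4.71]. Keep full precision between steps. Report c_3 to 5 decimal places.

2.65445

False-position update: c = (a·f(b) − b·f(a))/(f(b) − f(a)); replace the endpoint whose sign matches f(c).
f(0.891000) = -26.300702, f(4.710000) = 83.016611
step 1: c = 1.809815, f(c) = -19.747846 < 0 → new bracket [1.809815, 4.710000]
step 2: c = 2.367132, f(c) = -11.603871 < 0 → new bracket [2.367132, 4.710000]
step 3: c = 2.654452, f(c) = -5.747470 < 0 → new bracket [2.654452, 4.710000]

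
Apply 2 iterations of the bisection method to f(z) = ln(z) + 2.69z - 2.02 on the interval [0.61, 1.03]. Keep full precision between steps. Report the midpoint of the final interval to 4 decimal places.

f(0.610000) = -0.873396, f(1.030000) = 0.780259 (opposite signs)
step 1: m = 0.820000, f(m) = -0.012651 < 0 → root in [0.820000, 1.030000]
step 2: m = 0.925000, f(m) = 0.390288 > 0 → root in [0.820000, 0.925000]
Midpoint of [0.820000, 0.925000] = 0.872500

0.8725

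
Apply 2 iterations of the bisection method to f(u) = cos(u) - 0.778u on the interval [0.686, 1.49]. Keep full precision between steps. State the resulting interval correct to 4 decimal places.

[0.6860, 0.8870]

f(0.686000) = 0.240078, f(1.490000) = -1.078512 (opposite signs)
step 1: m = 1.088000, f(m) = -0.382206 < 0 → root in [0.686000, 1.088000]
step 2: m = 0.887000, f(m) = -0.058346 < 0 → root in [0.686000, 0.887000]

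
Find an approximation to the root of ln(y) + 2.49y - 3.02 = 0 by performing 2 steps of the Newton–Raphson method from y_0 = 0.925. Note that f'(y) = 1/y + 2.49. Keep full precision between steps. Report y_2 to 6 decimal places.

1.154979

Newton update: y ← y − f(y)/f'(y).
y_0 = 0.925000: f = -0.794712, f' = 3.571081 → y_1 = 0.925000 - (-0.794712)/(3.571081) = 1.147541
y_1 = 1.147541: f = -0.025002, f' = 3.361429 → y_2 = 1.147541 - (-0.025002)/(3.361429) = 1.154979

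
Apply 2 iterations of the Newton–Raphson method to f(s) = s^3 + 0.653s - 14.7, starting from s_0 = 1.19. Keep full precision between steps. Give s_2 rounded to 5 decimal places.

f'(s) = 3s^2 + 0.653
s_0 = 1.190000: f = -12.237771, f' = 4.901300 → s_1 = 1.190000 - (-12.237771)/(4.901300) = 3.686842
s_1 = 3.686842: f = 37.822022, f' = 41.431409 → s_2 = 3.686842 - (37.822022)/(41.431409) = 2.773959

2.77396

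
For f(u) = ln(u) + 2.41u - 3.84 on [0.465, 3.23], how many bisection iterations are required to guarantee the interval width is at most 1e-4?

15

Initial width b − a = 3.23 − 0.465 = 2.765000.
After n steps the width is (b−a)/2^n; need (b−a)/2^n ≤ 1e-4.
So n ≥ log₂(2.765000/1e-4) = log₂(27650.0000) ≈ 14.7550.
Hence n = 15.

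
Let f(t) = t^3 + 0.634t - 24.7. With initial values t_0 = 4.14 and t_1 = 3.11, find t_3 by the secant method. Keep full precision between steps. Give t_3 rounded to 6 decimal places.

f(t_0) = 48.882704, f(t_1) = 7.351971
t_2 = 3.110000 - (7.351971)·(3.110000 - 4.140000)/(7.351971 - (48.882704)) = 2.927664; f(t_2) = 2.249792
t_3 = 2.927664 - (2.249792)·(2.927664 - 3.110000)/(2.249792 - (7.351971)) = 2.847264; f(t_3) = 0.187686

2.847264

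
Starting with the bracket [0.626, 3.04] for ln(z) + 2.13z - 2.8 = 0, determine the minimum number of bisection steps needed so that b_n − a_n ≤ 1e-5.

18

Initial width b − a = 3.04 − 0.626 = 2.414000.
After n steps the width is (b−a)/2^n; need (b−a)/2^n ≤ 1e-5.
So n ≥ log₂(2.414000/1e-5) = log₂(241400.0000) ≈ 17.8811.
Hence n = 18.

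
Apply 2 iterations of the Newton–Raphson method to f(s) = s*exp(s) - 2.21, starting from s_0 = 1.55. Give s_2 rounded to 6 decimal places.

Newton update: s ← s − f(s)/f'(s).
f'(s) = (s+1)*exp(s)
s_0 = 1.550000: f = 5.092779, f' = 12.014249 → s_1 = 1.550000 - (5.092779)/(12.014249) = 1.126105
s_1 = 1.126105: f = 1.262483, f' = 6.556106 → s_2 = 1.126105 - (1.262483)/(6.556106) = 0.933539

0.933539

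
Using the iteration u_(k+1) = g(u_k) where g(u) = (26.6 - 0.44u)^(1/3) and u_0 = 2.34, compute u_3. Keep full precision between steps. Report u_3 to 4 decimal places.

2.9360

u_1 = g(2.340000) = 2.946089
u_2 = g(2.946089) = 2.935811
u_3 = g(2.935811) = 2.935986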